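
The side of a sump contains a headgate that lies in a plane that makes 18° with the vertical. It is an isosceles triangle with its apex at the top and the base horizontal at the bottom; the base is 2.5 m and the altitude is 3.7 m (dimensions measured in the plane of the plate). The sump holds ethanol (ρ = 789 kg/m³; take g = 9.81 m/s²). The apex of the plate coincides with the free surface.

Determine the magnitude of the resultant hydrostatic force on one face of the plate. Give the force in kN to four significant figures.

F ≈ 83.98 kN

γ = ρg = 789 × 9.81 / 1000 = 7.74009 kN/m³.
The plate makes 18° with the vertical, i.e. θ = 90° − 18° = 72° to the horizontal. Measuring y along the incline from the free-surface line, vertical depth h = y·sinθ with sinθ = 0.951057.
With the apex up, the centroid sits 2h/3 = 2 × 3.7/3 = 2.46667 m below the apex, so y_c = 2.46667 m and h_c = 2.46667 × 0.951057 = 2.34594 m.
A = ½ × 2.5 × 3.7 = 4.625 m².
Resultant F = γ·h_c·A = 7.74009 × 2.34594 × 4.625 = 83.9798 kN.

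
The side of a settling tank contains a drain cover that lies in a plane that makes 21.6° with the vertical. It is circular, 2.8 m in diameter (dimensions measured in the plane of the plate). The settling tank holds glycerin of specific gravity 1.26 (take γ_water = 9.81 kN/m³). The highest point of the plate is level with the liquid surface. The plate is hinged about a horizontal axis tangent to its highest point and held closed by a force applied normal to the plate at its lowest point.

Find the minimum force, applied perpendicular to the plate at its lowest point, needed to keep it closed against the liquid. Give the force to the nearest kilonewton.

γ = 1.26 × 9.81 = 12.3606 kN/m³.
The plate makes 21.6° with the vertical, i.e. θ = 90° − 21.6° = 68.4° to the horizontal. Measuring y along the incline from the free-surface line, vertical depth h = y·sinθ with sinθ = 0.929776.
The centroid is at the centre, 1.4 m below the top of the plate, so y_c = 1.4 m and h_c = 1.4 × 0.929776 = 1.30169 m.
A = π(1.4)² = 6.15752 m².
Resultant F = γ·h_c·A = 12.3606 × 1.30169 × 6.15752 = 99.0725 kN.
I_c = πr⁴/4 = π × 1.4⁴/4 = 3.01719 m⁴.
Centre of pressure: y_p = y_c + I_c/(y_c·A) = 1.4 + 3.01719/(1.4 × 6.15752) = 1.4 + 0.350001 = 1.75 m along the plane.
The resultant acts 1.4 + 0.350001 = 1.75 m (along the plate) below the hinge at the top edge, so the moment about the hinge is M = F × 1.75 = 99.0725 × 1.75 = 173.377 kN·m.
A normal force at the bottom, 2.8 m from the hinge, must supply this moment: P = 173.377/2.8 = 61.9204 kN.

P ≈ 62 kN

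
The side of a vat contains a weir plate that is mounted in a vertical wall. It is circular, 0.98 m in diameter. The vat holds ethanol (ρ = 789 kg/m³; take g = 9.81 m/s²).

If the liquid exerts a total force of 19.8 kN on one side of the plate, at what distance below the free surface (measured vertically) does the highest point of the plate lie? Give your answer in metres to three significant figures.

d_top ≈ 2.90 m

γ = ρg = 789 × 9.81 / 1000 = 7.74009 kN/m³.
A = π(0.49)² = 0.754296 m².
From F = γ·h_c·A, the centroid depth is h_c = 19.8/(7.74009 × 0.754296) = 3.39139 m.
The centroid is at the centre, 0.49 m below the top of the plate, so the highest point sits at h_top = 3.39139 − 0.49 = 2.90139 m below the surface.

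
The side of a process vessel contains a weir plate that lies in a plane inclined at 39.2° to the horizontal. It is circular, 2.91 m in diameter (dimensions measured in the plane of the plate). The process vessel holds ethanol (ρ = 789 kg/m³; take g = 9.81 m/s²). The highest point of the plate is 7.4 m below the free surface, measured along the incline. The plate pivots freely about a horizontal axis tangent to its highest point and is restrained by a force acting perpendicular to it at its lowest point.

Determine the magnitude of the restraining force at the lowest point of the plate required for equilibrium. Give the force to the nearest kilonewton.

P ≈ 150 kN

γ = ρg = 789 × 9.81 / 1000 = 7.74009 kN/m³.
Let θ = 39.2° be the plate's angle to the horizontal; measure y along the incline from where the plane meets the free surface. Vertical depth h = y·sinθ with sinθ = 0.632029.
The centroid is at the centre, 1.455 m below the top of the plate, so y_c = 7.4 + 1.455 = 8.855 m and h_c = 8.855 × 0.632029 = 5.59662 m.
A = π(1.455)² = 6.65083 m².
Resultant F = γ·h_c·A = 7.74009 × 5.59662 × 6.65083 = 288.103 kN.
I_c = πr⁴/4 = π × 1.455⁴/4 = 3.51999 m⁴.
Centre of pressure: y_p = y_c + I_c/(y_c·A) = 8.855 + 3.51999/(8.855 × 6.65083) = 8.855 + 0.0597691 = 8.91477 m along the plane.
The resultant acts 1.455 + 0.0597691 = 1.51477 m (along the plate) below the hinge at the top edge, so the moment about the hinge is M = F × 1.51477 = 288.103 × 1.51477 = 436.41 kN·m.
A normal force at the bottom, 2.91 m from the hinge, must supply this moment: P = 436.41/2.91 = 149.969 kN.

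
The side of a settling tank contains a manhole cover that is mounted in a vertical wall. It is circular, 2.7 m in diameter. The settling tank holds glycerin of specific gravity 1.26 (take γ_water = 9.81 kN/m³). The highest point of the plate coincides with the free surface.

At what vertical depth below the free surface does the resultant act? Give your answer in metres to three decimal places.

γ = 1.26 × 9.81 = 12.3606 kN/m³.
The centroid is at the centre, 1.35 m below the top of the plate, so the centroid depth is h_c = 1.35 m.
A = π(1.35)² = 5.72555 m².
Resultant F = γ·h_c·A = 12.3606 × 1.35 × 5.72555 = 95.5412 kN.
I_c = πr⁴/4 = π × 1.35⁴/4 = 2.6087 m⁴.
Centre of pressure: y_p = y_c + I_c/(y_c·A) = 1.35 + 2.6087/(1.35 × 5.72555) = 1.35 + 0.3375 = 1.6875 m along the plane.

h_p = 1.688 m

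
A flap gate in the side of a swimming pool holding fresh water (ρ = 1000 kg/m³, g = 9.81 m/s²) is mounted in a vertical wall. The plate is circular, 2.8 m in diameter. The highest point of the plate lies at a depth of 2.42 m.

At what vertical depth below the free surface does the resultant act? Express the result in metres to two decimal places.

γ = ρg = 1000 × 9.81 = 9810 N/m³ = 9.81 kN/m³.
The centroid is at the centre, 1.4 m below the top of the plate, so the centroid depth is h_c = 2.42 + 1.4 = 3.82 m.
A = π(1.4)² = 6.15752 m².
Resultant F = γ·h_c·A = 9.81 × 3.82 × 6.15752 = 230.748 kN.
I_c = πr⁴/4 = π × 1.4⁴/4 = 3.01719 m⁴.
Centre of pressure: y_p = y_c + I_c/(y_c·A) = 3.82 + 3.01719/(3.82 × 6.15752) = 3.82 + 0.128272 = 3.94827 m along the plane.

h_p = 3.95 m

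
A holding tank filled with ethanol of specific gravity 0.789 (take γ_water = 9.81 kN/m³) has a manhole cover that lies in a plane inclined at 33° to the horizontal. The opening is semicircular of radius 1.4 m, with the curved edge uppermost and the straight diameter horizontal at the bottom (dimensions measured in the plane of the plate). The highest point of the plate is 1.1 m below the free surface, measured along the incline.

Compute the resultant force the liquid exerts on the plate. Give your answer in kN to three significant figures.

F ≈ 24.7 kN

γ = 0.789 × 9.81 = 7.74009 kN/m³.
Let θ = 33° be the plate's angle to the horizontal; measure y along the incline from where the plane meets the free surface. Vertical depth h = y·sinθ with sinθ = 0.544639.
The centroid lies 4r/(3π) = 0.594178 m above the diameter, so r − 4r/(3π) = 1.4 − 0.594178 = 0.805822 m below the topmost point, so y_c = 1.1 + 0.805822 = 1.90582 m and h_c = 1.90582 × 0.544639 = 1.03798 m.
A = πr²/2 = π × 1.4²/2 = 3.07876 m².
Resultant F = γ·h_c·A = 7.74009 × 1.03798 × 3.07876 = 24.7349 kN.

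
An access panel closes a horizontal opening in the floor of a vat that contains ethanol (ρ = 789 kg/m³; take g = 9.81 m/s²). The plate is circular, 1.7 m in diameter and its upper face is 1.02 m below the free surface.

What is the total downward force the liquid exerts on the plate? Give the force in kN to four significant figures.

F ≈ 17.92 kN

γ = ρg = 789 × 9.81 / 1000 = 7.74009 kN/m³.
The plate is horizontal, so pressure is uniform at p = γ·h = 7.74009 × 1.02 = 7.89489 kN/m².
A = π(0.85)² = 2.2698 m².
F = p·A = 7.89489 × 2.2698 = 17.9198 kN.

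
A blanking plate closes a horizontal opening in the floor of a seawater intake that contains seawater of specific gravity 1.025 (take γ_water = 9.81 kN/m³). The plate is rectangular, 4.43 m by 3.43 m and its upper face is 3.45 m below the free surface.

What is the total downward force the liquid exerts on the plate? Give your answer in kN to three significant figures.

F ≈ 527 kN

γ = 1.025 × 9.81 = 10.05525 kN/m³.
The plate is horizontal, so pressure is uniform at p = γ·h = 10.05525 × 3.45 = 34.6906 kN/m².
A = 4.43 × 3.43 = 15.1949 m².
F = p·A = 34.6906 × 15.1949 = 527.12 kN.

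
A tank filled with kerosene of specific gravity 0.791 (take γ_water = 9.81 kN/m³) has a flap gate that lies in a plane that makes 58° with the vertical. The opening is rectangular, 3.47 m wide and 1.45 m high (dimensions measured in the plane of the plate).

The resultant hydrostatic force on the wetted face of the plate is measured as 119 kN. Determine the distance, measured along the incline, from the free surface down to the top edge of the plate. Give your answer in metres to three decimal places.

y_top ≈ 5.027 m

γ = 0.791 × 9.81 = 7.75971 kN/m³.
A = 3.47 × 1.45 = 5.0315 m².
From F = γ·h_c·A, the centroid depth is h_c = 119/(7.75971 × 5.0315) = 3.04792 m.
The plate makes 58° with the vertical, i.e. θ = 90° − 58° = 32° to the horizontal. Measuring y along the incline from the free-surface line, vertical depth h = y·sinθ with sinθ = 0.529919.
Along the incline, y_c = h_c/sinθ = 3.04792/0.529919 = 5.75167 m.
The centroid lies 1.45/2 = 0.725 m below the top edge, so the top edge sits at y_top = 5.75167 − 0.725 = 5.02667 m along the incline.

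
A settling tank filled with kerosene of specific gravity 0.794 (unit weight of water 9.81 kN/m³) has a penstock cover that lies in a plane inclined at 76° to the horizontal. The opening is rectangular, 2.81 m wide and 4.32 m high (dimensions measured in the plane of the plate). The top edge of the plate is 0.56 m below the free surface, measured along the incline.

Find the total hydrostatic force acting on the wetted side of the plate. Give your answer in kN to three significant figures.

γ = 0.794 × 9.81 = 7.78914 kN/m³.
Let θ = 76° be the plate's angle to the horizontal; measure y along the incline from where the plane meets the free surface. Vertical depth h = y·sinθ with sinθ = 0.970296.
The centroid lies 4.32/2 = 2.16 m below the top edge, so y_c = 0.56 + 2.16 = 2.72 m and h_c = 2.72 × 0.970296 = 2.63921 m.
A = 2.81 × 4.32 = 12.1392 m².
Resultant F = γ·h_c·A = 7.78914 × 2.63921 × 12.1392 = 249.548 kN.

F ≈ 250 kN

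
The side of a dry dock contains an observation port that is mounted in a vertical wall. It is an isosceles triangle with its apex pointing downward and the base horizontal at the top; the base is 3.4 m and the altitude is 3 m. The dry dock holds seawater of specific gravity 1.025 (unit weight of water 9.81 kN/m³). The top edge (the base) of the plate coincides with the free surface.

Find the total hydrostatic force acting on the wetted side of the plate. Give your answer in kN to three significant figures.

γ = 1.025 × 9.81 = 10.05525 kN/m³.
With the apex down, the centroid sits h/3 = 3/3 = 1 m below the base (the top edge), so the centroid depth is h_c = 1 m.
A = ½ × 3.4 × 3 = 5.1 m².
Resultant F = γ·h_c·A = 10.05525 × 1 × 5.1 = 51.2818 kN.

F ≈ 51.3 kN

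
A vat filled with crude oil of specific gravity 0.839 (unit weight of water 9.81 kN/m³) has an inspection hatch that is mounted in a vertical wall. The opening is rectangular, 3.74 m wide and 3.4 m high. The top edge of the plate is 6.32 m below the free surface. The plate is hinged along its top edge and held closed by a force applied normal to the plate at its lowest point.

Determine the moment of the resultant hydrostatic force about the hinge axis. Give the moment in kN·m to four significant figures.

γ = 0.839 × 9.81 = 8.23059 kN/m³.
The centroid lies 3.4/2 = 1.7 m below the top edge, so the centroid depth is h_c = 6.32 + 1.7 = 8.02 m.
A = 3.74 × 3.4 = 12.716 m².
Resultant F = γ·h_c·A = 8.23059 × 8.02 × 12.716 = 839.375 kN.
I_c = b·h³/12 = 3.74 × 3.4³/12 = 12.2497 m⁴.
Centre of pressure: y_p = y_c + I_c/(y_c·A) = 8.02 + 12.2497/(8.02 × 12.716) = 8.02 + 0.120116 = 8.14012 m along the plane.
The resultant acts 1.7 + 0.120116 = 1.82012 m (along the plate) below the hinge at the top edge, so the moment about the hinge is M = F × 1.82012 = 839.375 × 1.82012 = 1527.76 kN·m.

M ≈ 1528 kN·m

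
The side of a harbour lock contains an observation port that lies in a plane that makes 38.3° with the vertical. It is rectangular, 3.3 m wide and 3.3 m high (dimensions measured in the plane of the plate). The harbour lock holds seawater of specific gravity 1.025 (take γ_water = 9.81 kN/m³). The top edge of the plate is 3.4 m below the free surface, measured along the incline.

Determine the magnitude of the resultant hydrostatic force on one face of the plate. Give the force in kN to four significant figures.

F ≈ 434.0 kN

γ = 1.025 × 9.81 = 10.05525 kN/m³.
The plate makes 38.3° with the vertical, i.e. θ = 90° − 38.3° = 51.7° to the horizontal. Measuring y along the incline from the free-surface line, vertical depth h = y·sinθ with sinθ = 0.784776.
The centroid lies 3.3/2 = 1.65 m below the top edge, so y_c = 3.4 + 1.65 = 5.05 m and h_c = 5.05 × 0.784776 = 3.96312 m.
A = 3.3 × 3.3 = 10.89 m².
Resultant F = γ·h_c·A = 10.05525 × 3.96312 × 10.89 = 433.968 kN.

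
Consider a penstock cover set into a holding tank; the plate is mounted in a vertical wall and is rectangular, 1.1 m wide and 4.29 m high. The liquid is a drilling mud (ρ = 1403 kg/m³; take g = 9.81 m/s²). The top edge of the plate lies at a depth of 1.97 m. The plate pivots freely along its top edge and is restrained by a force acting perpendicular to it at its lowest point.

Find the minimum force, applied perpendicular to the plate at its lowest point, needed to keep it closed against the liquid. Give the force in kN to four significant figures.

γ = ρg = 1403 × 9.81 / 1000 = 13.76343 kN/m³.
The centroid lies 4.29/2 = 2.145 m below the top edge, so the centroid depth is h_c = 1.97 + 2.145 = 4.115 m.
A = 1.1 × 4.29 = 4.719 m².
Resultant F = γ·h_c·A = 13.76343 × 4.115 × 4.719 = 267.268 kN.
I_c = b·h³/12 = 1.1 × 4.29³/12 = 7.23741 m⁴.
Centre of pressure: y_p = y_c + I_c/(y_c·A) = 4.115 + 7.23741/(4.115 × 4.719) = 4.115 + 0.372703 = 4.4877 m along the plane.
The resultant acts 2.145 + 0.372703 = 2.5177 m (along the plate) below the hinge at the top edge, so the moment about the hinge is M = F × 2.5177 = 267.268 × 2.5177 = 672.901 kN·m.
A normal force at the bottom, 4.29 m from the hinge, must supply this moment: P = 672.901/4.29 = 156.853 kN.

P ≈ 156.9 kN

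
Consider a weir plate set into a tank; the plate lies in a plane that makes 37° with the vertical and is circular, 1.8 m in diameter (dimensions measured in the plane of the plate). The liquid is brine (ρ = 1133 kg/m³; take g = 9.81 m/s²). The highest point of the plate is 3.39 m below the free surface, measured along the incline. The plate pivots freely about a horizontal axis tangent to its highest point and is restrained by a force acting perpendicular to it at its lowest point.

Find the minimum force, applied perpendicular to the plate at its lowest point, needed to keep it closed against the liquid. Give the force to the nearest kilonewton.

γ = ρg = 1133 × 9.81 / 1000 = 11.11473 kN/m³.
The plate makes 37° with the vertical, i.e. θ = 90° − 37° = 53° to the horizontal. Measuring y along the incline from the free-surface line, vertical depth h = y·sinθ with sinθ = 0.798636.
The centroid is at the centre, 0.9 m below the top of the plate, so y_c = 3.39 + 0.9 = 4.29 m and h_c = 4.29 × 0.798636 = 3.42615 m.
A = π(0.9)² = 2.54469 m².
Resultant F = γ·h_c·A = 11.11473 × 3.42615 × 2.54469 = 96.9037 kN.
I_c = πr⁴/4 = π × 0.9⁴/4 = 0.5153 m⁴.
Centre of pressure: y_p = y_c + I_c/(y_c·A) = 4.29 + 0.5153/(4.29 × 2.54469) = 4.29 + 0.0472028 = 4.3372 m along the plane.
The resultant acts 0.9 + 0.0472028 = 0.947203 m (along the plate) below the hinge at the top edge, so the moment about the hinge is M = F × 0.947203 = 96.9037 × 0.947203 = 91.7875 kN·m.
A normal force at the bottom, 1.8 m from the hinge, must supply this moment: P = 91.7875/1.8 = 50.9931 kN.

P ≈ 51 kN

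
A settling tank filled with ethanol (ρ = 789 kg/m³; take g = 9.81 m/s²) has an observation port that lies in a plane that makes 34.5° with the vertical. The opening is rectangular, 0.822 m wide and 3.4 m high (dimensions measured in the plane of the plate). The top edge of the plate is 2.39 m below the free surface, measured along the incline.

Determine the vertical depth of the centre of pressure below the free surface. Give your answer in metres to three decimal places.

h_p = 3.565 m

γ = ρg = 789 × 9.81 / 1000 = 7.74009 kN/m³.
The plate makes 34.5° with the vertical, i.e. θ = 90° − 34.5° = 55.5° to the horizontal. Measuring y along the incline from the free-surface line, vertical depth h = y·sinθ with sinθ = 0.824126.
The centroid lies 3.4/2 = 1.7 m below the top edge, so y_c = 2.39 + 1.7 = 4.09 m and h_c = 4.09 × 0.824126 = 3.37068 m.
A = 0.822 × 3.4 = 2.7948 m².
Resultant F = γ·h_c·A = 7.74009 × 3.37068 × 2.7948 = 72.9146 kN.
I_c = b·h³/12 = 0.822 × 3.4³/12 = 2.69232 m⁴.
Centre of pressure: y_p = y_c + I_c/(y_c·A) = 4.09 + 2.69232/(4.09 × 2.7948) = 4.09 + 0.235533 = 4.32553 m along the plane.
Vertically, h_p = y_p·sinθ = 4.32553 × 0.824126 = 3.56478 m.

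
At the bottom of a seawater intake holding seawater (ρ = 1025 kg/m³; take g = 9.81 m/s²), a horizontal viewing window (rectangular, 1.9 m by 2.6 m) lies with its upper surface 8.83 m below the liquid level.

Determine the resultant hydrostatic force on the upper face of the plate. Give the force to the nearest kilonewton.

F ≈ 439 kN

γ = ρg = 1025 × 9.81 / 1000 = 10.05525 kN/m³.
The plate is horizontal, so pressure is uniform at p = γ·h = 10.05525 × 8.83 = 88.7879 kN/m².
A = 1.9 × 2.6 = 4.94 m².
F = p·A = 88.7879 × 4.94 = 438.612 kN.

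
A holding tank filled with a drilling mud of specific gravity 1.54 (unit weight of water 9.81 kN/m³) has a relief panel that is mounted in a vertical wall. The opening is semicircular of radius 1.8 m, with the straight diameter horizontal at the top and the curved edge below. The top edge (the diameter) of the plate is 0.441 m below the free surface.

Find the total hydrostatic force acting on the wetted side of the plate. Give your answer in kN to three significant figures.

F ≈ 92.6 kN

γ = 1.54 × 9.81 = 15.1074 kN/m³.
The centroid of a semicircle lies 4r/(3π) = 0.763944 m from the diameter, here below the top edge, so the centroid depth is h_c = 0.441 + 0.763944 = 1.20494 m.
A = πr²/2 = π × 1.8²/2 = 5.08938 m².
Resultant F = γ·h_c·A = 15.1074 × 1.20494 × 5.08938 = 92.6446 kN.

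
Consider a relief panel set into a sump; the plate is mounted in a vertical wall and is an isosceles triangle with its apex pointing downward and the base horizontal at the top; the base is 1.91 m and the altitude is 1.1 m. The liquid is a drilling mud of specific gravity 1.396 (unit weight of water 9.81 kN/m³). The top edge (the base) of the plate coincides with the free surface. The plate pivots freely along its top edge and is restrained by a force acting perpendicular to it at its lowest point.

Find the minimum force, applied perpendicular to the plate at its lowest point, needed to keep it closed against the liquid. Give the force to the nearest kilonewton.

γ = 1.396 × 9.81 = 13.69476 kN/m³.
With the apex down, the centroid sits h/3 = 1.1/3 = 0.366667 m below the base (the top edge), so the centroid depth is h_c = 0.366667 m.
A = ½ × 1.91 × 1.1 = 1.0505 m².
Resultant F = γ·h_c·A = 13.69476 × 0.366667 × 1.0505 = 5.275 kN.
I_c = b·h³/36 = 1.91 × 1.1³/36 = 0.0706169 m⁴.
Centre of pressure: y_p = y_c + I_c/(y_c·A) = 0.366667 + 0.0706169/(0.366667 × 1.0505) = 0.366667 + 0.183333 = 0.55 m along the plane.
The resultant acts 0.366667 + 0.183333 = 0.55 m (along the plate) below the hinge at the top edge, so the moment about the hinge is M = F × 0.55 = 5.275 × 0.55 = 2.90125 kN·m.
A normal force at the bottom, 1.1 m from the hinge, must supply this moment: P = 2.90125/1.1 = 2.6375 kN.

P ≈ 3 kN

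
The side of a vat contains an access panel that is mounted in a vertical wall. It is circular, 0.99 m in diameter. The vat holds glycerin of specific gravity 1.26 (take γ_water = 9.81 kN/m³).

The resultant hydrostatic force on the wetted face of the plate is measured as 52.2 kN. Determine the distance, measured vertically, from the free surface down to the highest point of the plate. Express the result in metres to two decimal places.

γ = 1.26 × 9.81 = 12.3606 kN/m³.
A = π(0.495)² = 0.769769 m².
From F = γ·h_c·A, the centroid depth is h_c = 52.2/(12.3606 × 0.769769) = 5.48619 m.
The centroid is at the centre, 0.495 m below the top of the plate, so the highest point sits at h_top = 5.48619 − 0.495 = 4.99119 m below the surface.

d_top ≈ 4.99 m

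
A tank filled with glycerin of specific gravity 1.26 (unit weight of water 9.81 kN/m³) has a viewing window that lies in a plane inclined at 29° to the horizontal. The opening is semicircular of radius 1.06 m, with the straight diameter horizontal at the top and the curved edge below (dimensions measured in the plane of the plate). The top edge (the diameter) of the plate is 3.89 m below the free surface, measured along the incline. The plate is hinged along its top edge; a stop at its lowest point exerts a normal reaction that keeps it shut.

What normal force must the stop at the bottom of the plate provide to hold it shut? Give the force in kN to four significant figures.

P ≈ 20.26 kN

γ = 1.26 × 9.81 = 12.3606 kN/m³.
Let θ = 29° be the plate's angle to the horizontal; measure y along the incline from where the plane meets the free surface. Vertical depth h = y·sinθ with sinθ = 0.484810.
The centroid of a semicircle lies 4r/(3π) = 0.449878 m from the diameter, here below the top edge, so y_c = 3.89 + 0.449878 = 4.33988 m and h_c = 4.33988 × 0.484810 = 2.10402 m.
A = πr²/2 = π × 1.06²/2 = 1.76495 m².
Resultant F = γ·h_c·A = 12.3606 × 2.10402 × 1.76495 = 45.901 kN.
I_c = (π/8 − 8/(9π))·r⁴ = 0.109757 × 1.06⁴ = 0.138566 m⁴.
Centre of pressure: y_p = y_c + I_c/(y_c·A) = 4.33988 + 0.138566/(4.33988 × 1.76495) = 4.33988 + 0.0180903 = 4.35797 m along the plane.
The resultant acts 0.449878 + 0.0180903 = 0.467968 m (along the plate) below the hinge at the top edge, so the moment about the hinge is M = F × 0.467968 = 45.901 × 0.467968 = 21.4802 kN·m.
A normal force at the bottom, 1.06 m from the hinge, must supply this moment: P = 21.4802/1.06 = 20.2643 kN.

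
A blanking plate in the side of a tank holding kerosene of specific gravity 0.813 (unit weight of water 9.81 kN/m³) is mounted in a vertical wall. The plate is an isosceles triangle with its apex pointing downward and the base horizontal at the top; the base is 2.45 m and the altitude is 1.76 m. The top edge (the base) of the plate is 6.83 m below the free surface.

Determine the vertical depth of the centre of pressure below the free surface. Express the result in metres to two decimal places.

γ = 0.813 × 9.81 = 7.97553 kN/m³.
With the apex down, the centroid sits h/3 = 1.76/3 = 0.586667 m below the base (the top edge), so the centroid depth is h_c = 6.83 + 0.586667 = 7.41667 m.
A = ½ × 2.45 × 1.76 = 2.156 m².
Resultant F = γ·h_c·A = 7.97553 × 7.41667 × 2.156 = 127.531 kN.
I_c = b·h³/36 = 2.45 × 1.76³/36 = 0.371024 m⁴.
Centre of pressure: y_p = y_c + I_c/(y_c·A) = 7.41667 + 0.371024/(7.41667 × 2.156) = 7.41667 + 0.023203 = 7.43987 m along the plane.

h_p = 7.44 m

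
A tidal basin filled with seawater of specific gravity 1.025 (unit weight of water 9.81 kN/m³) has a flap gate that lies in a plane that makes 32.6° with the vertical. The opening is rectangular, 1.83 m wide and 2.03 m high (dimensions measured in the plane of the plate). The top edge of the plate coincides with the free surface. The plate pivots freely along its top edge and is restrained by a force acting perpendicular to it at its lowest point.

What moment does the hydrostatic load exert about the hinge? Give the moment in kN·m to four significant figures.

M ≈ 43.23 kN·m

γ = 1.025 × 9.81 = 10.05525 kN/m³.
The plate makes 32.6° with the vertical, i.e. θ = 90° − 32.6° = 57.4° to the horizontal. Measuring y along the incline from the free-surface line, vertical depth h = y·sinθ with sinθ = 0.842452.
The centroid lies 2.03/2 = 1.015 m below the top edge, so y_c = 1.015 m and h_c = 1.015 × 0.842452 = 0.855089 m.
A = 1.83 × 2.03 = 3.7149 m².
Resultant F = γ·h_c·A = 10.05525 × 0.855089 × 3.7149 = 31.9412 kN.
I_c = b·h³/12 = 1.83 × 2.03³/12 = 1.27573 m⁴.
Centre of pressure: y_p = y_c + I_c/(y_c·A) = 1.015 + 1.27573/(1.015 × 3.7149) = 1.015 + 0.338334 = 1.35333 m along the plane.
The resultant acts 1.015 + 0.338334 = 1.35333 m (along the plate) below the hinge at the top edge, so the moment about the hinge is M = F × 1.35333 = 31.9412 × 1.35333 = 43.227 kN·m.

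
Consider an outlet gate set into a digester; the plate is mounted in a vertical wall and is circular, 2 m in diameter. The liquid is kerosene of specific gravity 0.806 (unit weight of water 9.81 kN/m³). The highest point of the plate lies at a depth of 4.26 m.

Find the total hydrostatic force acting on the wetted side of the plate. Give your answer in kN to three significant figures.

γ = 0.806 × 9.81 = 7.90686 kN/m³.
The centroid is at the centre, 1 m below the top of the plate, so the centroid depth is h_c = 4.26 + 1 = 5.26 m.
A = π(1)² = 3.14159 m².
Resultant F = γ·h_c·A = 7.90686 × 5.26 × 3.14159 = 130.659 kN.

F ≈ 131 kN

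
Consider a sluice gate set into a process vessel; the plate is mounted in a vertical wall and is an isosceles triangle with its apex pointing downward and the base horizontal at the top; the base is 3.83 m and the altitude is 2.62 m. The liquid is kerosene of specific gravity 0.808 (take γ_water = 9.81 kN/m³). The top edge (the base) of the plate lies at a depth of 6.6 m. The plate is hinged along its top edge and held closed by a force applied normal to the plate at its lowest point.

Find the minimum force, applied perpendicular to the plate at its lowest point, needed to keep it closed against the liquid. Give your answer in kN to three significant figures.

P ≈ 105 kN

γ = 0.808 × 9.81 = 7.92648 kN/m³.
With the apex down, the centroid sits h/3 = 2.62/3 = 0.873333 m below the base (the top edge), so the centroid depth is h_c = 6.6 + 0.873333 = 7.47333 m.
A = ½ × 3.83 × 2.62 = 5.0173 m².
Resultant F = γ·h_c·A = 7.92648 × 7.47333 × 5.0173 = 297.211 kN.
I_c = b·h³/36 = 3.83 × 2.62³/36 = 1.91338 m⁴.
Centre of pressure: y_p = y_c + I_c/(y_c·A) = 7.47333 + 1.91338/(7.47333 × 5.0173) = 7.47333 + 0.051029 = 7.52436 m along the plane.
The resultant acts 0.873333 + 0.051029 = 0.924362 m (along the plate) below the hinge at the top edge, so the moment about the hinge is M = F × 0.924362 = 297.211 × 0.924362 = 274.731 kN·m.
A normal force at the bottom, 2.62 m from the hinge, must supply this moment: P = 274.731/2.62 = 104.859 kN.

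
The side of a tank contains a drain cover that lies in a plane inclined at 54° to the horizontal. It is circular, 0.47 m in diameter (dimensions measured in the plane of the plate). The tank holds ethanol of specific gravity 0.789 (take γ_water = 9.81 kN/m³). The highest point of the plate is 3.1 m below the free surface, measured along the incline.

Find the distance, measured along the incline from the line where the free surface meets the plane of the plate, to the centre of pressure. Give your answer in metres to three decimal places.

y_p = 3.339 m

γ = 0.789 × 9.81 = 7.74009 kN/m³.
Let θ = 54° be the plate's angle to the horizontal; measure y along the incline from where the plane meets the free surface. Vertical depth h = y·sinθ with sinθ = 0.809017.
The centroid is at the centre, 0.235 m below the top of the plate, so y_c = 3.1 + 0.235 = 3.335 m and h_c = 3.335 × 0.809017 = 2.69807 m.
A = π(0.235)² = 0.173494 m².
Resultant F = γ·h_c·A = 7.74009 × 2.69807 × 0.173494 = 3.62313 kN.
I_c = πr⁴/4 = π × 0.235⁴/4 = 0.00239531 m⁴.
Centre of pressure: y_p = y_c + I_c/(y_c·A) = 3.335 + 0.00239531/(3.335 × 0.173494) = 3.335 + 0.00413982 = 3.33914 m along the plane.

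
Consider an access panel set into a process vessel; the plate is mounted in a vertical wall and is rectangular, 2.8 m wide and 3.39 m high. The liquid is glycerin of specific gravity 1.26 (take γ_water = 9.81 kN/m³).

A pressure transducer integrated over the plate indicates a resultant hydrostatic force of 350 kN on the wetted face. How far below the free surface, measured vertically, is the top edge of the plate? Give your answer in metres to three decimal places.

d_top ≈ 1.288 m

γ = 1.26 × 9.81 = 12.3606 kN/m³.
A = 2.8 × 3.39 = 9.492 m².
From F = γ·h_c·A, the centroid depth is h_c = 350/(12.3606 × 9.492) = 2.98312 m.
The centroid lies 3.39/2 = 1.695 m below the top edge, so the top edge sits at h_top = 2.98312 − 1.695 = 1.28812 m below the surface.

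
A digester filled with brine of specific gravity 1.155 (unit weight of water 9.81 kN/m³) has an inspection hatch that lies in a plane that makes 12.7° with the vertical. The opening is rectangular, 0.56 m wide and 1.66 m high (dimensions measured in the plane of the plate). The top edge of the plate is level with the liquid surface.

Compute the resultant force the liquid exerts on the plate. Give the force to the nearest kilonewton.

γ = 1.155 × 9.81 = 11.33055 kN/m³.
The plate makes 12.7° with the vertical, i.e. θ = 90° − 12.7° = 77.3° to the horizontal. Measuring y along the incline from the free-surface line, vertical depth h = y·sinθ with sinθ = 0.975535.
The centroid lies 1.66/2 = 0.83 m below the top edge, so y_c = 0.83 m and h_c = 0.83 × 0.975535 = 0.809694 m.
A = 0.56 × 1.66 = 0.9296 m².
Resultant F = γ·h_c·A = 11.33055 × 0.809694 × 0.9296 = 8.52841 kN.

F ≈ 9 kN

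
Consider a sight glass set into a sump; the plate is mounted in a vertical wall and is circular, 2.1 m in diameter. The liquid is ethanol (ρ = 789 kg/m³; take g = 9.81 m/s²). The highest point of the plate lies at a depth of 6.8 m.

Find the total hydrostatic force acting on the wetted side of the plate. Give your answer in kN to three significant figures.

γ = ρg = 789 × 9.81 / 1000 = 7.74009 kN/m³.
The centroid is at the centre, 1.05 m below the top of the plate, so the centroid depth is h_c = 6.8 + 1.05 = 7.85 m.
A = π(1.05)² = 3.46361 m².
Resultant F = γ·h_c·A = 7.74009 × 7.85 × 3.46361 = 210.448 kN.

F ≈ 210 kN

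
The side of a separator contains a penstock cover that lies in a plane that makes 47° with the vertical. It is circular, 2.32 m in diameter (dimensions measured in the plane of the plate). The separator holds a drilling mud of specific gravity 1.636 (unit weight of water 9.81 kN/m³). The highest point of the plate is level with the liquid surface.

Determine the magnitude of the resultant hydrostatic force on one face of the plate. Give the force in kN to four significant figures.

F ≈ 53.67 kN

γ = 1.636 × 9.81 = 16.04916 kN/m³.
The plate makes 47° with the vertical, i.e. θ = 90° − 47° = 43° to the horizontal. Measuring y along the incline from the free-surface line, vertical depth h = y·sinθ with sinθ = 0.681998.
The centroid is at the centre, 1.16 m below the top of the plate, so y_c = 1.16 m and h_c = 1.16 × 0.681998 = 0.791118 m.
A = π(1.16)² = 4.22733 m².
Resultant F = γ·h_c·A = 16.04916 × 0.791118 × 4.22733 = 53.6735 kN.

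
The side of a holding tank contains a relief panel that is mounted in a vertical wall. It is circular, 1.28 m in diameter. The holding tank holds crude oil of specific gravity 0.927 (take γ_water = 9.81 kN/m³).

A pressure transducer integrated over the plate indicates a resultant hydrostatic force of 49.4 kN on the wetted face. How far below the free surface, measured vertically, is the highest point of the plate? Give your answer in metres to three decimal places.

d_top ≈ 3.582 m

γ = 0.927 × 9.81 = 9.09387 kN/m³.
A = π(0.64)² = 1.2868 m².
From F = γ·h_c·A, the centroid depth is h_c = 49.4/(9.09387 × 1.2868) = 4.2215 m.
The centroid is at the centre, 0.64 m below the top of the plate, so the highest point sits at h_top = 4.2215 − 0.64 = 3.5815 m below the surface.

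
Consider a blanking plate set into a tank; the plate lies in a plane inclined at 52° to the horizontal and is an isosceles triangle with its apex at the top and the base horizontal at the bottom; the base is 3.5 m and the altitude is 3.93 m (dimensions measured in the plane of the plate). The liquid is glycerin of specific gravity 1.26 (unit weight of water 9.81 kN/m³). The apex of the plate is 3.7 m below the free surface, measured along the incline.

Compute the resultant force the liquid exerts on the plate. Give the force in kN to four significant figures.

F ≈ 423.4 kN

γ = 1.26 × 9.81 = 12.3606 kN/m³.
Let θ = 52° be the plate's angle to the horizontal; measure y along the incline from where the plane meets the free surface. Vertical depth h = y·sinθ with sinθ = 0.788011.
With the apex up, the centroid sits 2h/3 = 2 × 3.93/3 = 2.62 m below the apex, so y_c = 3.7 + 2.62 = 6.32 m and h_c = 6.32 × 0.788011 = 4.98023 m.
A = ½ × 3.5 × 3.93 = 6.8775 m².
Resultant F = γ·h_c·A = 12.3606 × 4.98023 × 6.8775 = 423.369 kN.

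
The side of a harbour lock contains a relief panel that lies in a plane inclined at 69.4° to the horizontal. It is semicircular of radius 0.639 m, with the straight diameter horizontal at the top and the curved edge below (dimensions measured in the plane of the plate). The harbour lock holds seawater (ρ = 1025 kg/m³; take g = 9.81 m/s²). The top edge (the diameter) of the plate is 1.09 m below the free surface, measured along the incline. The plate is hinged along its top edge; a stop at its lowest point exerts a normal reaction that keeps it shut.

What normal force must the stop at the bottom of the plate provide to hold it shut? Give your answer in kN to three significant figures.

P ≈ 3.76 kN

γ = ρg = 1025 × 9.81 / 1000 = 10.05525 kN/m³.
Let θ = 69.4° be the plate's angle to the horizontal; measure y along the incline from where the plane meets the free surface. Vertical depth h = y·sinθ with sinθ = 0.936060.
The centroid of a semicircle lies 4r/(3π) = 0.2712 m from the diameter, here below the top edge, so y_c = 1.09 + 0.2712 = 1.3612 m and h_c = 1.3612 × 0.936060 = 1.27416 m.
A = πr²/2 = π × 0.639²/2 = 0.641389 m².
Resultant F = γ·h_c·A = 10.05525 × 1.27416 × 0.641389 = 8.21747 kN.
I_c = (π/8 − 8/(9π))·r⁴ = 0.109757 × 0.639⁴ = 0.0182993 m⁴.
Centre of pressure: y_p = y_c + I_c/(y_c·A) = 1.3612 + 0.0182993/(1.3612 × 0.641389) = 1.3612 + 0.02096 = 1.38216 m along the plane.
The resultant acts 0.2712 + 0.02096 = 0.29216 m (along the plate) below the hinge at the top edge, so the moment about the hinge is M = F × 0.29216 = 8.21747 × 0.29216 = 2.40082 kN·m.
A normal force at the bottom, 0.639 m from the hinge, must supply this moment: P = 2.40082/0.639 = 3.75715 kN.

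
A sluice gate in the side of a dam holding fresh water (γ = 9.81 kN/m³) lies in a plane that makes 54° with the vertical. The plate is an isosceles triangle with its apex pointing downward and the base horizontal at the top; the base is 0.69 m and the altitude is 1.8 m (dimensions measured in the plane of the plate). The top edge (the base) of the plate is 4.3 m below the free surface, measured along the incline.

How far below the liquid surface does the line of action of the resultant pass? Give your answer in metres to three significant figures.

γ = 9.81 kN/m³.
The plate makes 54° with the vertical, i.e. θ = 90° − 54° = 36° to the horizontal. Measuring y along the incline from the free-surface line, vertical depth h = y·sinθ with sinθ = 0.587785.
With the apex down, the centroid sits h/3 = 1.8/3 = 0.6 m below the base (the top edge), so y_c = 4.3 + 0.6 = 4.9 m and h_c = 4.9 × 0.587785 = 2.88015 m.
A = ½ × 0.69 × 1.8 = 0.621 m².
Resultant F = γ·h_c·A = 9.81 × 2.88015 × 0.621 = 17.5459 kN.
I_c = b·h³/36 = 0.69 × 1.8³/36 = 0.11178 m⁴.
Centre of pressure: y_p = y_c + I_c/(y_c·A) = 4.9 + 0.11178/(4.9 × 0.621) = 4.9 + 0.0367347 = 4.93673 m along the plane.
Vertically, h_p = y_p·sinθ = 4.93673 × 0.587785 = 2.90174 m.

h_p = 2.90 m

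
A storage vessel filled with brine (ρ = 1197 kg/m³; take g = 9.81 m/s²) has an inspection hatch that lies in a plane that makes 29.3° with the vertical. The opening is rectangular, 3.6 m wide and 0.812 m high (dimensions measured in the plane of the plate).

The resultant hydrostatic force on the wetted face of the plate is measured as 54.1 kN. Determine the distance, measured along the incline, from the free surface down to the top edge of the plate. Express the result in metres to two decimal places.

γ = ρg = 1197 × 9.81 / 1000 = 11.74257 kN/m³.
A = 3.6 × 0.812 = 2.9232 m².
From F = γ·h_c·A, the centroid depth is h_c = 54.1/(11.74257 × 2.9232) = 1.57607 m.
The plate makes 29.3° with the vertical, i.e. θ = 90° − 29.3° = 60.7° to the horizontal. Measuring y along the incline from the free-surface line, vertical depth h = y·sinθ with sinθ = 0.872069.
Along the incline, y_c = h_c/sinθ = 1.57607/0.872069 = 1.80728 m.
The centroid lies 0.812/2 = 0.406 m below the top edge, so the top edge sits at y_top = 1.80728 − 0.406 = 1.40128 m along the incline.

y_top ≈ 1.40 m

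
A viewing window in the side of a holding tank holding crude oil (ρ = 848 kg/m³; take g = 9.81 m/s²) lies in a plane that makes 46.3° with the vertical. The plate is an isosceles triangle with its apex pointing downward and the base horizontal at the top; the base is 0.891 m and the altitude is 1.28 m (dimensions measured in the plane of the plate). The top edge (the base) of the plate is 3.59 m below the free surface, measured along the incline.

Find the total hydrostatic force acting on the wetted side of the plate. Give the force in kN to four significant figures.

γ = ρg = 848 × 9.81 / 1000 = 8.31888 kN/m³.
The plate makes 46.3° with the vertical, i.e. θ = 90° − 46.3° = 43.7° to the horizontal. Measuring y along the incline from the free-surface line, vertical depth h = y·sinθ with sinθ = 0.690882.
With the apex down, the centroid sits h/3 = 1.28/3 = 0.426667 m below the base (the top edge), so y_c = 3.59 + 0.426667 = 4.01667 m and h_c = 4.01667 × 0.690882 = 2.77505 m.
A = ½ × 0.891 × 1.28 = 0.57024 m².
Resultant F = γ·h_c·A = 8.31888 × 2.77505 × 0.57024 = 13.1642 kN.

F ≈ 13.16 kN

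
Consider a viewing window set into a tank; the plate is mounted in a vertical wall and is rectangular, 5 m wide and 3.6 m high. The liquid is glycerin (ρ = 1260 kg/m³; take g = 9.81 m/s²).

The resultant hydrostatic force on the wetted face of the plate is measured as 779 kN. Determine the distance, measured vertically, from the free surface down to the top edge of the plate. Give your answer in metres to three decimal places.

d_top ≈ 1.701 m

γ = ρg = 1260 × 9.81 / 1000 = 12.3606 kN/m³.
A = 5 × 3.6 = 18 m².
From F = γ·h_c·A, the centroid depth is h_c = 779/(12.3606 × 18) = 3.50127 m.
The centroid lies 3.6/2 = 1.8 m below the top edge, so the top edge sits at h_top = 3.50127 − 1.8 = 1.70127 m below the surface.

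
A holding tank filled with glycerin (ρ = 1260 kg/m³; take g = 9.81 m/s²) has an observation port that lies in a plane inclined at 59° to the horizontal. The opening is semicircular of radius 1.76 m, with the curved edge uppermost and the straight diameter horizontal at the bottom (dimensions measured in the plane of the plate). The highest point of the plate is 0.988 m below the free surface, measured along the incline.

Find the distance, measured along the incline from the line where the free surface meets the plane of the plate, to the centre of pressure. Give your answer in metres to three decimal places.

y_p = 2.109 m

γ = ρg = 1260 × 9.81 / 1000 = 12.3606 kN/m³.
Let θ = 59° be the plate's angle to the horizontal; measure y along the incline from where the plane meets the free surface. Vertical depth h = y·sinθ with sinθ = 0.857167.
The centroid lies 4r/(3π) = 0.746967 m above the diameter, so r − 4r/(3π) = 1.76 − 0.746967 = 1.01303 m below the topmost point, so y_c = 0.988 + 1.01303 = 2.00103 m and h_c = 2.00103 × 0.857167 = 1.71522 m.
A = πr²/2 = π × 1.76²/2 = 4.8657 m².
Resultant F = γ·h_c·A = 12.3606 × 1.71522 × 4.8657 = 103.158 kN.
I_c = (π/8 − 8/(9π))·r⁴ = 0.109757 × 1.76⁴ = 1.05313 m⁴.
Centre of pressure: y_p = y_c + I_c/(y_c·A) = 2.00103 + 1.05313/(2.00103 × 4.8657) = 2.00103 + 0.108164 = 2.10919 m along the plane.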